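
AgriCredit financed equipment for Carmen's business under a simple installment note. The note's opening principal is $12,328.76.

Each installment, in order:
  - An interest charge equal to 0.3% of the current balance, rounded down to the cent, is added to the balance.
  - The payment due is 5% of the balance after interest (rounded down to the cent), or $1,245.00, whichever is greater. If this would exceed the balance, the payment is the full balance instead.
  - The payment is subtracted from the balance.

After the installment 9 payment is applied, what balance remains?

$1,325.20

Installment 1: opening $12,328.76; interest $36.98 → $12,365.74; payment $1,245.00; balance $11,120.74
Installment 2: opening $11,120.74; interest $33.36 → $11,154.10; payment $1,245.00; balance $9,909.10
Installment 3: opening $9,909.10; interest $29.72 → $9,938.82; payment $1,245.00; balance $8,693.82
Installment 4: opening $8,693.82; interest $26.08 → $8,719.90; payment $1,245.00; balance $7,474.90
Installment 5: opening $7,474.90; interest $22.42 → $7,497.32; payment $1,245.00; balance $6,252.32
Installment 6: opening $6,252.32; interest $18.75 → $6,271.07; payment $1,245.00; balance $5,026.07
Installment 7: opening $5,026.07; interest $15.07 → $5,041.14; payment $1,245.00; balance $3,796.14
Installment 8: opening $3,796.14; interest $11.38 → $3,807.52; payment $1,245.00; balance $2,562.52
Installment 9: opening $2,562.52; interest $7.68 → $2,570.20; payment $1,245.00; balance $1,325.20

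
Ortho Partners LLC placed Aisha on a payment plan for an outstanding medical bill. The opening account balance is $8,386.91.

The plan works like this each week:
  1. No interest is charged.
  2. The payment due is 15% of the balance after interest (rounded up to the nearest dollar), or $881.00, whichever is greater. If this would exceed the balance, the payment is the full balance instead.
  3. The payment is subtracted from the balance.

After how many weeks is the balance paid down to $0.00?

Week 1: $8,386.91 − $1,259.00 → $7,127.91
Week 2: $7,127.91 − $1,070.00 → $6,057.91
Week 3: $6,057.91 − $909.00 → $5,148.91
Week 4: $5,148.91 − $881.00 → $4,267.91
Week 5: $4,267.91 − $881.00 → $3,386.91
Week 6: $3,386.91 − $881.00 → $2,505.91
Week 7: $2,505.91 − $881.00 → $1,624.91
Week 8: $1,624.91 − $881.00 → $743.91
Week 9: $743.91 − $743.91 → $0.00
Balance reaches $0.00 in week 9.

9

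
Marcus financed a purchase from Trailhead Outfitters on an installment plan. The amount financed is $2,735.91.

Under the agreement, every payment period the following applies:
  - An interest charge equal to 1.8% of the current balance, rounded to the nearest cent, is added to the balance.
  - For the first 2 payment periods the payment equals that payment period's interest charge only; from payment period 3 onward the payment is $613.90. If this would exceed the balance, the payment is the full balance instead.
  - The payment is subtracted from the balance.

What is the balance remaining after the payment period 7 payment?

$0.00

Payment period 1: $2,735.91 +$49.25 interest = $2,785.16; pay $49.25 → $2,735.91
Payment period 2: $2,735.91 +$49.25 interest = $2,785.16; pay $49.25 → $2,735.91
Payment period 3: $2,735.91 +$49.25 interest = $2,785.16; pay $613.90 → $2,171.26
Payment period 4: $2,171.26 +$39.08 interest = $2,210.34; pay $613.90 → $1,596.44
Payment period 5: $1,596.44 +$28.74 interest = $1,625.18; pay $613.90 → $1,011.28
Payment period 6: $1,011.28 +$18.20 interest = $1,029.48; pay $613.90 → $415.58
Payment period 7: $415.58 +$7.48 interest = $423.06; pay $423.06 → $0.00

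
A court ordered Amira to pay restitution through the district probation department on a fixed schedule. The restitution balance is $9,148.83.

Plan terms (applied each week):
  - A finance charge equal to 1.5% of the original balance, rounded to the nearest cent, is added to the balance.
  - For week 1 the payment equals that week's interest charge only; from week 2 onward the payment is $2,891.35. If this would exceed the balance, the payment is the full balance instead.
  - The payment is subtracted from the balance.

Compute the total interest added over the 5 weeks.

Week 1: $9,148.83 +$137.23 interest = $9,286.06; pay $137.23 → $9,148.83
Week 2: $9,148.83 +$137.23 interest = $9,286.06; pay $2,891.35 → $6,394.71
Week 3: $6,394.71 +$137.23 interest = $6,531.94; pay $2,891.35 → $3,640.59
Week 4: $3,640.59 +$137.23 interest = $3,777.82; pay $2,891.35 → $886.47
Week 5: $886.47 +$137.23 interest = $1,023.70; pay $1,023.70 → $0.00
Total interest: $137.23 + $137.23 + $137.23 + $137.23 + $137.23 = $686.15

$686.15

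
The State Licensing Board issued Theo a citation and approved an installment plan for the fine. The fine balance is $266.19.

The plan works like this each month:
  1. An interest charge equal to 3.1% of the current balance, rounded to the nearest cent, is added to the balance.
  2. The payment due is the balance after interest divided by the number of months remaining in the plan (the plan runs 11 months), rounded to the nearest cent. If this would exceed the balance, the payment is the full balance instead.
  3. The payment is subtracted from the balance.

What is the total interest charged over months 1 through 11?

Month 1: opening $266.19; interest $8.25 → $274.44; payment $24.95; balance $249.49
Month 2: opening $249.49; interest $7.73 → $257.22; payment $25.72; balance $231.50
Month 3: opening $231.50; interest $7.18 → $238.68; payment $26.52; balance $212.16
Month 4: opening $212.16; interest $6.58 → $218.74; payment $27.34; balance $191.40
Month 5: opening $191.40; interest $5.93 → $197.33; payment $28.19; balance $169.14
Month 6: opening $169.14; interest $5.24 → $174.38; payment $29.06; balance $145.32
Month 7: opening $145.32; interest $4.50 → $149.82; payment $29.96; balance $119.86
Month 8: opening $119.86; interest $3.72 → $123.58; payment $30.90; balance $92.68
Month 9: opening $92.68; interest $2.87 → $95.55; payment $31.85; balance $63.70
Month 10: opening $63.70; interest $1.97 → $65.67; payment $32.84; balance $32.83
Month 11: opening $32.83; interest $1.02 → $33.85; payment $33.85; balance $0.00
Total interest: $8.25 + $7.73 + $7.18 + $6.58 + $5.93 + $5.24 + $4.50 + $3.72 + $2.87 + $1.97 + $1.02 = $54.99

$54.99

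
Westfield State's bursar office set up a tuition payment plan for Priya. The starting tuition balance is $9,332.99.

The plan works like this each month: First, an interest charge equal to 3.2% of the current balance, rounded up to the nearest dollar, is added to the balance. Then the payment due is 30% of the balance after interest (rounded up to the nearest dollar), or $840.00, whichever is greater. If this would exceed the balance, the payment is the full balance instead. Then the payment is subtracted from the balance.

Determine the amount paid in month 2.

$2,088.00

Month 1: $9,332.99 +$299.00 interest = $9,631.99; pay $2,890.00 → $6,741.99
Month 2: $6,741.99 +$216.00 interest = $6,957.99; pay $2,088.00 → $4,869.99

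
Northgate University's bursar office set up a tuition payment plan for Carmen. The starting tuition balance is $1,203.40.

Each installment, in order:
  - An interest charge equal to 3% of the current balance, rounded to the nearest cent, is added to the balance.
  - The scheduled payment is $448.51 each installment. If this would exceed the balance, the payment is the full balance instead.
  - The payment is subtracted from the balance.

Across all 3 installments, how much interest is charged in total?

$70.82

# | Opening | Interest | Payment | End bal
1 | $1,203.40 | $36.10 | $448.51 | $790.99
2 | $790.99 | $23.73 | $448.51 | $366.21
3 | $366.21 | $10.99 | $377.20 | $0.00
Total interest: $36.10 + $23.73 + $10.99 = $70.82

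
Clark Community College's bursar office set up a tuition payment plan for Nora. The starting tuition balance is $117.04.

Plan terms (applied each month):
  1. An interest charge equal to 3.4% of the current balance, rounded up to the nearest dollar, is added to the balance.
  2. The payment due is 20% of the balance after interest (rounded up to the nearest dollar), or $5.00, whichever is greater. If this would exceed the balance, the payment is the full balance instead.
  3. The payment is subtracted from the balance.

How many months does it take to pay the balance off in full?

Month 1: opening $117.04; interest $4.00 → $121.04; payment $25.00; balance $96.04
Month 2: opening $96.04; interest $4.00 → $100.04; payment $21.00; balance $79.04
Month 3: opening $79.04; interest $3.00 → $82.04; payment $17.00; balance $65.04
Month 4: opening $65.04; interest $3.00 → $68.04; payment $14.00; balance $54.04
Month 5: opening $54.04; interest $2.00 → $56.04; payment $12.00; balance $44.04
Month 6: opening $44.04; interest $2.00 → $46.04; payment $10.00; balance $36.04
Month 7: opening $36.04; interest $2.00 → $38.04; payment $8.00; balance $30.04
Month 8: opening $30.04; interest $2.00 → $32.04; payment $7.00; balance $25.04
Month 9: opening $25.04; interest $1.00 → $26.04; payment $6.00; balance $20.04
Month 10: opening $20.04; interest $1.00 → $21.04; payment $5.00; balance $16.04
Month 11: opening $16.04; interest $1.00 → $17.04; payment $5.00; balance $12.04
Month 12: opening $12.04; interest $1.00 → $13.04; payment $5.00; balance $8.04
Month 13: opening $8.04; interest $1.00 → $9.04; payment $5.00; balance $4.04
Month 14: opening $4.04; interest $1.00 → $5.04; payment $5.00; balance $0.04
Month 15: opening $0.04; interest $1.00 → $1.04; payment $1.04; balance $0.00
Balance reaches $0.00 in month 15.

15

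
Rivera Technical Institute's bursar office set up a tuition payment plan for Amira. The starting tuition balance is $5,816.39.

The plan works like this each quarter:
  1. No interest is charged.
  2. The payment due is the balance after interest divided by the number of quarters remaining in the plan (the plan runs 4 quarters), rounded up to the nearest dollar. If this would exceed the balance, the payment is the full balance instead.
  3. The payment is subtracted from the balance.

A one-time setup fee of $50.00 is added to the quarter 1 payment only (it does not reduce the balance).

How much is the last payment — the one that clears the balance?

Quarter 1: opening $5,816.39; payment $1,455.00 (+ $50.00 fee); balance $4,361.39
Quarter 2: opening $4,361.39; payment $1,454.00; balance $2,907.39
Quarter 3: opening $2,907.39; payment $1,454.00; balance $1,453.39
Quarter 4: opening $1,453.39; payment $1,453.39; balance $0.00

$1,453.39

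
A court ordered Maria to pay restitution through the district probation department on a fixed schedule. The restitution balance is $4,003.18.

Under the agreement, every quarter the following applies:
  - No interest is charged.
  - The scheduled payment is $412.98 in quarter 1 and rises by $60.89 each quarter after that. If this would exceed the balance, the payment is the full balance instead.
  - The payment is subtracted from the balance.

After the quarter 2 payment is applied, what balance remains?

$3,116.33

# | Opening | Payment | End bal
1 | $4,003.18 | $412.98 | $3,590.20
2 | $3,590.20 | $473.87 | $3,116.33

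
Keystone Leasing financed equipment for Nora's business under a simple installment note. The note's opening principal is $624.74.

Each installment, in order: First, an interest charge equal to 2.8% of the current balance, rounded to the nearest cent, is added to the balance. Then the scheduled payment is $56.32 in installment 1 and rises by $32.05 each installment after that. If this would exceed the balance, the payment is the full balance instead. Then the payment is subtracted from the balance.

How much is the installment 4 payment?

$152.47

Installment 1: opening $624.74; interest $17.49 → $642.23; payment $56.32; balance $585.91
Installment 2: opening $585.91; interest $16.41 → $602.32; payment $88.37; balance $513.95
Installment 3: opening $513.95; interest $14.39 → $528.34; payment $120.42; balance $407.92
Installment 4: opening $407.92; interest $11.42 → $419.34; payment $152.47; balance $266.87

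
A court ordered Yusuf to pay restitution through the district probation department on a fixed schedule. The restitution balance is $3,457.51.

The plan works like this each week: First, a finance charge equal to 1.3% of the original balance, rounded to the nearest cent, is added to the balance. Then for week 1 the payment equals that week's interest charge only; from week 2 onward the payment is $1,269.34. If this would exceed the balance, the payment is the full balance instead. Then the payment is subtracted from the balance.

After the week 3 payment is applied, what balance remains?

$1,008.73

Week 1: $3,457.51 +$44.95 interest = $3,502.46; pay $44.95 → $3,457.51
Week 2: $3,457.51 +$44.95 interest = $3,502.46; pay $1,269.34 → $2,233.12
Week 3: $2,233.12 +$44.95 interest = $2,278.07; pay $1,269.34 → $1,008.73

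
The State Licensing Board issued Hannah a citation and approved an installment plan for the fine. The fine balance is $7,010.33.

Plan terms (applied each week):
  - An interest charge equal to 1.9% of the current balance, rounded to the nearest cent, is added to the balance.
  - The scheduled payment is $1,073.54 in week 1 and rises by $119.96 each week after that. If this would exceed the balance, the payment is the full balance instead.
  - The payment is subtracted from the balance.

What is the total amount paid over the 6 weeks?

$7,488.38

Week 1: $7,010.33 +$133.20 interest = $7,143.53; pay $1,073.54 → $6,069.99
Week 2: $6,069.99 +$115.33 interest = $6,185.32; pay $1,193.50 → $4,991.82
Week 3: $4,991.82 +$94.84 interest = $5,086.66; pay $1,313.46 → $3,773.20
Week 4: $3,773.20 +$71.69 interest = $3,844.89; pay $1,433.42 → $2,411.47
Week 5: $2,411.47 +$45.82 interest = $2,457.29; pay $1,553.38 → $903.91
Week 6: $903.91 +$17.17 interest = $921.08; pay $921.08 → $0.00
Total paid: $7,488.38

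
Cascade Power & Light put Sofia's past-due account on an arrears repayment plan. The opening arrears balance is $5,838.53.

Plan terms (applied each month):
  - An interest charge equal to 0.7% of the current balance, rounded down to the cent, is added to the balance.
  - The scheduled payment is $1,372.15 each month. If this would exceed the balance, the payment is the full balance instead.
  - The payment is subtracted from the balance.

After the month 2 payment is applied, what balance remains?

$3,166.64

Month 1: opening $5,838.53; interest $40.86 → $5,879.39; payment $1,372.15; balance $4,507.24
Month 2: opening $4,507.24; interest $31.55 → $4,538.79; payment $1,372.15; balance $3,166.64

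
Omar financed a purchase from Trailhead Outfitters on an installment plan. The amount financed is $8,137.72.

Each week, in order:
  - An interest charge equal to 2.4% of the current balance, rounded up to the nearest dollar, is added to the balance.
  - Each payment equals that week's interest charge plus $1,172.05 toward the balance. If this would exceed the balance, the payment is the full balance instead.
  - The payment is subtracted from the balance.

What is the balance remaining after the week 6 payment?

# | Opening | Interest | Payment | End bal
1 | $8,137.72 | $196.00 | $1,368.05 | $6,965.67
2 | $6,965.67 | $168.00 | $1,340.05 | $5,793.62
3 | $5,793.62 | $140.00 | $1,312.05 | $4,621.57
4 | $4,621.57 | $111.00 | $1,283.05 | $3,449.52
5 | $3,449.52 | $83.00 | $1,255.05 | $2,277.47
6 | $2,277.47 | $55.00 | $1,227.05 | $1,105.42

$1,105.42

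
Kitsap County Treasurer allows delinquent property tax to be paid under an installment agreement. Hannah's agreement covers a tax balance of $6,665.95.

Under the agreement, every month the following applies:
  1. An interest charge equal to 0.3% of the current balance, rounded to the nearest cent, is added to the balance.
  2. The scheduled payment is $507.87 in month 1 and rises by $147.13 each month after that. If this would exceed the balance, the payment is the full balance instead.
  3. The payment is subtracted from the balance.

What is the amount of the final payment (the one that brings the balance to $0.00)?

Month 1: opening $6,665.95; interest $20.00 → $6,685.95; payment $507.87; balance $6,178.08
Month 2: opening $6,178.08; interest $18.53 → $6,196.61; payment $655.00; balance $5,541.61
Month 3: opening $5,541.61; interest $16.62 → $5,558.23; payment $802.13; balance $4,756.10
Month 4: opening $4,756.10; interest $14.27 → $4,770.37; payment $949.26; balance $3,821.11
Month 5: opening $3,821.11; interest $11.46 → $3,832.57; payment $1,096.39; balance $2,736.18
Month 6: opening $2,736.18; interest $8.21 → $2,744.39; payment $1,243.52; balance $1,500.87
Month 7: opening $1,500.87; interest $4.50 → $1,505.37; payment $1,390.65; balance $114.72
Month 8: opening $114.72; interest $0.34 → $115.06; payment $115.06; balance $0.00

$115.06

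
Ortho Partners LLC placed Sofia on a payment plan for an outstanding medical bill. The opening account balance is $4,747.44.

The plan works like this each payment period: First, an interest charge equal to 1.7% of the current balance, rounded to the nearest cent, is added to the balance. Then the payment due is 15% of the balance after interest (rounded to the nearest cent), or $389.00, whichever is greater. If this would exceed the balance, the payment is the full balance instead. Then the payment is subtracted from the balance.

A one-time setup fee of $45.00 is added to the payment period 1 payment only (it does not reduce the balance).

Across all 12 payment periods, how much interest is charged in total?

$452.14

Payment period 1: $4,747.44 +$80.71 interest = $4,828.15; pay $724.22 (+ $45.00 fee) → $4,103.93
Payment period 2: $4,103.93 +$69.77 interest = $4,173.70; pay $626.06 → $3,547.64
Payment period 3: $3,547.64 +$60.31 interest = $3,607.95; pay $541.19 → $3,066.76
Payment period 4: $3,066.76 +$52.13 interest = $3,118.89; pay $467.83 → $2,651.06
Payment period 5: $2,651.06 +$45.07 interest = $2,696.13; pay $404.42 → $2,291.71
Payment period 6: $2,291.71 +$38.96 interest = $2,330.67; pay $389.00 → $1,941.67
Payment period 7: $1,941.67 +$33.01 interest = $1,974.68; pay $389.00 → $1,585.68
Payment period 8: $1,585.68 +$26.96 interest = $1,612.64; pay $389.00 → $1,223.64
Payment period 9: $1,223.64 +$20.80 interest = $1,244.44; pay $389.00 → $855.44
Payment period 10: $855.44 +$14.54 interest = $869.98; pay $389.00 → $480.98
Payment period 11: $480.98 +$8.18 interest = $489.16; pay $389.00 → $100.16
Payment period 12: $100.16 +$1.70 interest = $101.86; pay $101.86 → $0.00
Total interest: $80.71 + $69.77 + $60.31 + $52.13 + $45.07 + $38.96 + $33.01 + $26.96 + $20.80 + $14.54 + $8.18 + $1.70 = $452.14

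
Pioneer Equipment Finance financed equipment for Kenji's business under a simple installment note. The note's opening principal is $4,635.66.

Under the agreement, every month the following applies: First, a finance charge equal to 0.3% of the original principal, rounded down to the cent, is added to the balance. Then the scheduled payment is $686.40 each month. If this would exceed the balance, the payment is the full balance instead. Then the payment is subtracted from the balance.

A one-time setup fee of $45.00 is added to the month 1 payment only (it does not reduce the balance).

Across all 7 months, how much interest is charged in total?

Month 1: opening $4,635.66; interest $13.90 → $4,649.56; payment $686.40 (+ $45.00 fee); balance $3,963.16
Month 2: opening $3,963.16; interest $13.90 → $3,977.06; payment $686.40; balance $3,290.66
Month 3: opening $3,290.66; interest $13.90 → $3,304.56; payment $686.40; balance $2,618.16
Month 4: opening $2,618.16; interest $13.90 → $2,632.06; payment $686.40; balance $1,945.66
Month 5: opening $1,945.66; interest $13.90 → $1,959.56; payment $686.40; balance $1,273.16
Month 6: opening $1,273.16; interest $13.90 → $1,287.06; payment $686.40; balance $600.66
Month 7: opening $600.66; interest $13.90 → $614.56; payment $614.56; balance $0.00
Total interest: $13.90 + $13.90 + $13.90 + $13.90 + $13.90 + $13.90 + $13.90 = $97.30

$97.30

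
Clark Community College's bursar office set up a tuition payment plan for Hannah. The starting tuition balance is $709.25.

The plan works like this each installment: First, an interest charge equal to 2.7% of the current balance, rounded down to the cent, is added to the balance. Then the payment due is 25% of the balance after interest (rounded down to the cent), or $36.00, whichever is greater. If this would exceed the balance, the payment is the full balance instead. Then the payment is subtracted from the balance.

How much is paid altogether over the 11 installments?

$786.05

Installment 1: $709.25 +$19.14 interest = $728.39; pay $182.09 → $546.30
Installment 2: $546.30 +$14.75 interest = $561.05; pay $140.26 → $420.79
Installment 3: $420.79 +$11.36 interest = $432.15; pay $108.03 → $324.12
Installment 4: $324.12 +$8.75 interest = $332.87; pay $83.21 → $249.66
Installment 5: $249.66 +$6.74 interest = $256.40; pay $64.10 → $192.30
Installment 6: $192.30 +$5.19 interest = $197.49; pay $49.37 → $148.12
Installment 7: $148.12 +$3.99 interest = $152.11; pay $38.02 → $114.09
Installment 8: $114.09 +$3.08 interest = $117.17; pay $36.00 → $81.17
Installment 9: $81.17 +$2.19 interest = $83.36; pay $36.00 → $47.36
Installment 10: $47.36 +$1.27 interest = $48.63; pay $36.00 → $12.63
Installment 11: $12.63 +$0.34 interest = $12.97; pay $12.97 → $0.00
Total paid: $786.05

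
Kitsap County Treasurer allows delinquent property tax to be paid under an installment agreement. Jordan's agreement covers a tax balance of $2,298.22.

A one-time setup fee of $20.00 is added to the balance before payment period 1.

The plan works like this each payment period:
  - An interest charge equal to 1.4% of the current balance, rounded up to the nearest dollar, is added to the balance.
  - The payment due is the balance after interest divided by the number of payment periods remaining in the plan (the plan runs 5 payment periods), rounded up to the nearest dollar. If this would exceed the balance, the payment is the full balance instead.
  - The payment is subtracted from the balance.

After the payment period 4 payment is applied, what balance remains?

Payment period 1: opening $2,318.22; interest $33.00 → $2,351.22; payment $471.00; balance $1,880.22
Payment period 2: opening $1,880.22; interest $27.00 → $1,907.22; payment $477.00; balance $1,430.22
Payment period 3: opening $1,430.22; interest $21.00 → $1,451.22; payment $484.00; balance $967.22
Payment period 4: opening $967.22; interest $14.00 → $981.22; payment $491.00; balance $490.22

$490.22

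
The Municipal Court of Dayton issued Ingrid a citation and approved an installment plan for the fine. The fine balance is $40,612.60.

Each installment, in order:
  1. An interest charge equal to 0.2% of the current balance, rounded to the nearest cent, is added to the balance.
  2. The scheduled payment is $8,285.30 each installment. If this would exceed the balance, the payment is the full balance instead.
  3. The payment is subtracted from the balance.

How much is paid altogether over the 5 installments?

$40,854.33

# | Opening | Interest | Payment | End bal
1 | $40,612.60 | $81.23 | $8,285.30 | $32,408.53
2 | $32,408.53 | $64.82 | $8,285.30 | $24,188.05
3 | $24,188.05 | $48.38 | $8,285.30 | $15,951.13
4 | $15,951.13 | $31.90 | $8,285.30 | $7,697.73
5 | $7,697.73 | $15.40 | $7,713.13 | $0.00
Total paid: $40,854.33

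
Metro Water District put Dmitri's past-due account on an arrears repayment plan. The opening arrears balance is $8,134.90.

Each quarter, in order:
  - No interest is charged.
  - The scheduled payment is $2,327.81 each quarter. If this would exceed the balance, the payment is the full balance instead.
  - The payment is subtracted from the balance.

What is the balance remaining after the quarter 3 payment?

$1,151.47

# | Opening | Payment | End bal
1 | $8,134.90 | $2,327.81 | $5,807.09
2 | $5,807.09 | $2,327.81 | $3,479.28
3 | $3,479.28 | $2,327.81 | $1,151.47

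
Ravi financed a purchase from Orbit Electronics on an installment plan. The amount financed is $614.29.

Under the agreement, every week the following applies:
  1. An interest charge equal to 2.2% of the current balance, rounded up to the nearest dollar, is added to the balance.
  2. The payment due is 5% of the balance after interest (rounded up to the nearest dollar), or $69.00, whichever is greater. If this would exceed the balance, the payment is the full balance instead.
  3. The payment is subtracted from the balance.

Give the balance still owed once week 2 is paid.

$503.29

Week 1: opening $614.29; interest $14.00 → $628.29; payment $69.00; balance $559.29
Week 2: opening $559.29; interest $13.00 → $572.29; payment $69.00; balance $503.29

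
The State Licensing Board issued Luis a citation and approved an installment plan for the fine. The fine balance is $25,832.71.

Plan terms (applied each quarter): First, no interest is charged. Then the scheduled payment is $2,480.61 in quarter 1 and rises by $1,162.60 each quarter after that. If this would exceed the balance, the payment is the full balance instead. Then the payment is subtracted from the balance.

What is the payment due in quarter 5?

Quarter 1: opening $25,832.71; payment $2,480.61; balance $23,352.10
Quarter 2: opening $23,352.10; payment $3,643.21; balance $19,708.89
Quarter 3: opening $19,708.89; payment $4,805.81; balance $14,903.08
Quarter 4: opening $14,903.08; payment $5,968.41; balance $8,934.67
Quarter 5: opening $8,934.67; payment $7,131.01; balance $1,803.66

$7,131.01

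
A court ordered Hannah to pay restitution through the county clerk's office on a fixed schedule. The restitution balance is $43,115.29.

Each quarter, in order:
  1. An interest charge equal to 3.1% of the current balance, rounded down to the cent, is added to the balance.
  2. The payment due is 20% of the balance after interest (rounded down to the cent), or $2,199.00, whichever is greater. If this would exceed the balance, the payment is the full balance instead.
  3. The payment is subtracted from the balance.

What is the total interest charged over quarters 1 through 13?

$6,814.54

Quarter 1: $43,115.29 +$1,336.57 interest = $44,451.86; pay $8,890.37 → $35,561.49
Quarter 2: $35,561.49 +$1,102.40 interest = $36,663.89; pay $7,332.77 → $29,331.12
Quarter 3: $29,331.12 +$909.26 interest = $30,240.38; pay $6,048.07 → $24,192.31
Quarter 4: $24,192.31 +$749.96 interest = $24,942.27; pay $4,988.45 → $19,953.82
Quarter 5: $19,953.82 +$618.56 interest = $20,572.38; pay $4,114.47 → $16,457.91
Quarter 6: $16,457.91 +$510.19 interest = $16,968.10; pay $3,393.62 → $13,574.48
Quarter 7: $13,574.48 +$420.80 interest = $13,995.28; pay $2,799.05 → $11,196.23
Quarter 8: $11,196.23 +$347.08 interest = $11,543.31; pay $2,308.66 → $9,234.65
Quarter 9: $9,234.65 +$286.27 interest = $9,520.92; pay $2,199.00 → $7,321.92
Quarter 10: $7,321.92 +$226.97 interest = $7,548.89; pay $2,199.00 → $5,349.89
Quarter 11: $5,349.89 +$165.84 interest = $5,515.73; pay $2,199.00 → $3,316.73
Quarter 12: $3,316.73 +$102.81 interest = $3,419.54; pay $2,199.00 → $1,220.54
Quarter 13: $1,220.54 +$37.83 interest = $1,258.37; pay $1,258.37 → $0.00
Total interest: $1,336.57 + $1,102.40 + $909.26 + $749.96 + $618.56 + $510.19 + $420.80 + $347.08 + $286.27 + $226.97 + $165.84 + $102.81 + $37.83 = $6,814.54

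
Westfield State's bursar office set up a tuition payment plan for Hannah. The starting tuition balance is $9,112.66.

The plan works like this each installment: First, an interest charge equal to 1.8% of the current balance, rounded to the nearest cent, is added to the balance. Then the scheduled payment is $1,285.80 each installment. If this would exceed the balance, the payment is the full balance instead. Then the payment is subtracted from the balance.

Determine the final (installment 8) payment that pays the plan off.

$838.10

Installment 1: $9,112.66 +$164.03 interest = $9,276.69; pay $1,285.80 → $7,990.89
Installment 2: $7,990.89 +$143.84 interest = $8,134.73; pay $1,285.80 → $6,848.93
Installment 3: $6,848.93 +$123.28 interest = $6,972.21; pay $1,285.80 → $5,686.41
Installment 4: $5,686.41 +$102.36 interest = $5,788.77; pay $1,285.80 → $4,502.97
Installment 5: $4,502.97 +$81.05 interest = $4,584.02; pay $1,285.80 → $3,298.22
Installment 6: $3,298.22 +$59.37 interest = $3,357.59; pay $1,285.80 → $2,071.79
Installment 7: $2,071.79 +$37.29 interest = $2,109.08; pay $1,285.80 → $823.28
Installment 8: $823.28 +$14.82 interest = $838.10; pay $838.10 → $0.00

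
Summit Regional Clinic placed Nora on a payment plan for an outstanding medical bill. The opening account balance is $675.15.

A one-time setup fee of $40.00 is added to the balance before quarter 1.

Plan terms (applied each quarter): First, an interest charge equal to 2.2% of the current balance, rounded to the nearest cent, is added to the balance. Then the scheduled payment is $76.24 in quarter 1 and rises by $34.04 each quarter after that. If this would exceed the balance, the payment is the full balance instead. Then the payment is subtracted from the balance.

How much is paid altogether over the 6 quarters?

Quarter 1: opening $715.15; interest $15.73 → $730.88; payment $76.24; balance $654.64
Quarter 2: opening $654.64; interest $14.40 → $669.04; payment $110.28; balance $558.76
Quarter 3: opening $558.76; interest $12.29 → $571.05; payment $144.32; balance $426.73
Quarter 4: opening $426.73; interest $9.39 → $436.12; payment $178.36; balance $257.76
Quarter 5: opening $257.76; interest $5.67 → $263.43; payment $212.40; balance $51.03
Quarter 6: opening $51.03; interest $1.12 → $52.15; payment $52.15; balance $0.00
Total paid: $773.75

$773.75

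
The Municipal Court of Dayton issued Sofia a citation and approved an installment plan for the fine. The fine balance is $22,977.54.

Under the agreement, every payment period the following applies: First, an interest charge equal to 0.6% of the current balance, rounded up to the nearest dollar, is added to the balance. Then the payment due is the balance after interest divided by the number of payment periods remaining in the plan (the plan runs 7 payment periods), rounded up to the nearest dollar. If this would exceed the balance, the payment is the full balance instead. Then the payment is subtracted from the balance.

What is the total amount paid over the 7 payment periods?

$23,538.54

Payment period 1: opening $22,977.54; interest $138.00 → $23,115.54; payment $3,303.00; balance $19,812.54
Payment period 2: opening $19,812.54; interest $119.00 → $19,931.54; payment $3,322.00; balance $16,609.54
Payment period 3: opening $16,609.54; interest $100.00 → $16,709.54; payment $3,342.00; balance $13,367.54
Payment period 4: opening $13,367.54; interest $81.00 → $13,448.54; payment $3,363.00; balance $10,085.54
Payment period 5: opening $10,085.54; interest $61.00 → $10,146.54; payment $3,383.00; balance $6,763.54
Payment period 6: opening $6,763.54; interest $41.00 → $6,804.54; payment $3,403.00; balance $3,401.54
Payment period 7: opening $3,401.54; interest $21.00 → $3,422.54; payment $3,422.54; balance $0.00
Total paid: $23,538.54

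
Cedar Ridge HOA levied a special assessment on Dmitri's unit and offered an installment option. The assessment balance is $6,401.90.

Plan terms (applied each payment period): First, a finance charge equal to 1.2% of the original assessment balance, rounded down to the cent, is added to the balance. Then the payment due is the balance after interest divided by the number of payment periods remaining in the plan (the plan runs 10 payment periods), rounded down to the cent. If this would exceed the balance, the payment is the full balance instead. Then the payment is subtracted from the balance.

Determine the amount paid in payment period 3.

Payment period 1: opening $6,401.90; interest $76.82 → $6,478.72; payment $647.87; balance $5,830.85
Payment period 2: opening $5,830.85; interest $76.82 → $5,907.67; payment $656.40; balance $5,251.27
Payment period 3: opening $5,251.27; interest $76.82 → $5,328.09; payment $666.01; balance $4,662.08

$666.01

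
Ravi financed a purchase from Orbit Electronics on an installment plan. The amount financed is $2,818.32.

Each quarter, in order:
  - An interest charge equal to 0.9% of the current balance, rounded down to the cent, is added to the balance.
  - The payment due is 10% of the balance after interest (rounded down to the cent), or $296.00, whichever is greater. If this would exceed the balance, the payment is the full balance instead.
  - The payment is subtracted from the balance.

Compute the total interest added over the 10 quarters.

$141.31

Quarter 1: opening $2,818.32; interest $25.36 → $2,843.68; payment $296.00; balance $2,547.68
Quarter 2: opening $2,547.68; interest $22.92 → $2,570.60; payment $296.00; balance $2,274.60
Quarter 3: opening $2,274.60; interest $20.47 → $2,295.07; payment $296.00; balance $1,999.07
Quarter 4: opening $1,999.07; interest $17.99 → $2,017.06; payment $296.00; balance $1,721.06
Quarter 5: opening $1,721.06; interest $15.48 → $1,736.54; payment $296.00; balance $1,440.54
Quarter 6: opening $1,440.54; interest $12.96 → $1,453.50; payment $296.00; balance $1,157.50
Quarter 7: opening $1,157.50; interest $10.41 → $1,167.91; payment $296.00; balance $871.91
Quarter 8: opening $871.91; interest $7.84 → $879.75; payment $296.00; balance $583.75
Quarter 9: opening $583.75; interest $5.25 → $589.00; payment $296.00; balance $293.00
Quarter 10: opening $293.00; interest $2.63 → $295.63; payment $295.63; balance $0.00
Total interest: $25.36 + $22.92 + $20.47 + $17.99 + $15.48 + $12.96 + $10.41 + $7.84 + $5.25 + $2.63 = $141.31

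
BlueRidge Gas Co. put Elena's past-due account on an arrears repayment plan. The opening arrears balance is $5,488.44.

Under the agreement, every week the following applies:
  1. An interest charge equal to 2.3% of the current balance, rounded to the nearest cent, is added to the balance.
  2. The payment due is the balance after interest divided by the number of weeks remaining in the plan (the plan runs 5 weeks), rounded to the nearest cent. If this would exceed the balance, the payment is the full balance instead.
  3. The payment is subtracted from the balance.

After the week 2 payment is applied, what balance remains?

Week 1: $5,488.44 +$126.23 interest = $5,614.67; pay $1,122.93 → $4,491.74
Week 2: $4,491.74 +$103.31 interest = $4,595.05; pay $1,148.76 → $3,446.29

$3,446.29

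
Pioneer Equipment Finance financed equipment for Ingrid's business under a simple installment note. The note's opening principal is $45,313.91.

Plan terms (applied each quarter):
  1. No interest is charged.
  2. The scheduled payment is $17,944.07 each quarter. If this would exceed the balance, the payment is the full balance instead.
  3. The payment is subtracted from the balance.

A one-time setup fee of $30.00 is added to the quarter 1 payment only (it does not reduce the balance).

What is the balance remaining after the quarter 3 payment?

Quarter 1: opening $45,313.91; payment $17,944.07 (+ $30.00 fee); balance $27,369.84
Quarter 2: opening $27,369.84; payment $17,944.07; balance $9,425.77
Quarter 3: opening $9,425.77; payment $9,425.77; balance $0.00

$0.00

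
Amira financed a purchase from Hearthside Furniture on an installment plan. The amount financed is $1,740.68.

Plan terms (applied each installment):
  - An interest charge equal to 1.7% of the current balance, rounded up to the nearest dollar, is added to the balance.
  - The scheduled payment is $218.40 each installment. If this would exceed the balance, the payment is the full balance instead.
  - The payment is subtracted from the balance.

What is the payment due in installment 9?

# | Opening | Interest | Payment | End bal
1 | $1,740.68 | $30.00 | $218.40 | $1,552.28
2 | $1,552.28 | $27.00 | $218.40 | $1,360.88
3 | $1,360.88 | $24.00 | $218.40 | $1,166.48
4 | $1,166.48 | $20.00 | $218.40 | $968.08
5 | $968.08 | $17.00 | $218.40 | $766.68
6 | $766.68 | $14.00 | $218.40 | $562.28
7 | $562.28 | $10.00 | $218.40 | $353.88
8 | $353.88 | $7.00 | $218.40 | $142.48
9 | $142.48 | $3.00 | $145.48 | $0.00

$145.48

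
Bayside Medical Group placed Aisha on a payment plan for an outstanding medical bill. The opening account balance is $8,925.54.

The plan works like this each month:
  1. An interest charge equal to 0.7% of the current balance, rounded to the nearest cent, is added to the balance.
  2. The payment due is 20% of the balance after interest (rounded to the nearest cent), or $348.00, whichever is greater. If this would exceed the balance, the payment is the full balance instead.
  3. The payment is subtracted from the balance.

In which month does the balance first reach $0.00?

Month 1: $8,925.54 +$62.48 interest = $8,988.02; pay $1,797.60 → $7,190.42
Month 2: $7,190.42 +$50.33 interest = $7,240.75; pay $1,448.15 → $5,792.60
Month 3: $5,792.60 +$40.55 interest = $5,833.15; pay $1,166.63 → $4,666.52
Month 4: $4,666.52 +$32.67 interest = $4,699.19; pay $939.84 → $3,759.35
Month 5: $3,759.35 +$26.32 interest = $3,785.67; pay $757.13 → $3,028.54
Month 6: $3,028.54 +$21.20 interest = $3,049.74; pay $609.95 → $2,439.79
Month 7: $2,439.79 +$17.08 interest = $2,456.87; pay $491.37 → $1,965.50
Month 8: $1,965.50 +$13.76 interest = $1,979.26; pay $395.85 → $1,583.41
Month 9: $1,583.41 +$11.08 interest = $1,594.49; pay $348.00 → $1,246.49
Month 10: $1,246.49 +$8.73 interest = $1,255.22; pay $348.00 → $907.22
Month 11: $907.22 +$6.35 interest = $913.57; pay $348.00 → $565.57
Month 12: $565.57 +$3.96 interest = $569.53; pay $348.00 → $221.53
Month 13: $221.53 +$1.55 interest = $223.08; pay $223.08 → $0.00
Balance reaches $0.00 in month 13.

13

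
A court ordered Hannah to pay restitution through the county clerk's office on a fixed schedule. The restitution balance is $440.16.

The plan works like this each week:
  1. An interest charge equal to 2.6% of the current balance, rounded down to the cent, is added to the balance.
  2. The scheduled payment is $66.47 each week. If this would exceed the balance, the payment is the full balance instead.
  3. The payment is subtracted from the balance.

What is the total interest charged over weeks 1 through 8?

$49.30

# | Opening | Interest | Payment | End bal
1 | $440.16 | $11.44 | $66.47 | $385.13
2 | $385.13 | $10.01 | $66.47 | $328.67
3 | $328.67 | $8.54 | $66.47 | $270.74
4 | $270.74 | $7.03 | $66.47 | $211.30
5 | $211.30 | $5.49 | $66.47 | $150.32
6 | $150.32 | $3.90 | $66.47 | $87.75
7 | $87.75 | $2.28 | $66.47 | $23.56
8 | $23.56 | $0.61 | $24.17 | $0.00
Total interest: $11.44 + $10.01 + $8.54 + $7.03 + $5.49 + $3.90 + $2.28 + $0.61 = $49.30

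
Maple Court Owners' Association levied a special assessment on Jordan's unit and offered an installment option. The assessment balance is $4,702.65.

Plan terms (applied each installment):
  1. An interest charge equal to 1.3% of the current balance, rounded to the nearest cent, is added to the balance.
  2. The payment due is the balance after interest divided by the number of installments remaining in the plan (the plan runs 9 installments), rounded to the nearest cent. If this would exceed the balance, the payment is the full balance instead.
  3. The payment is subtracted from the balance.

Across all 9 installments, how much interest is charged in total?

# | Opening | Interest | Payment | End bal
1 | $4,702.65 | $61.13 | $529.31 | $4,234.47
2 | $4,234.47 | $55.05 | $536.19 | $3,753.33
3 | $3,753.33 | $48.79 | $543.16 | $3,258.96
4 | $3,258.96 | $42.37 | $550.22 | $2,751.11
5 | $2,751.11 | $35.76 | $557.37 | $2,229.50
6 | $2,229.50 | $28.98 | $564.62 | $1,693.86
7 | $1,693.86 | $22.02 | $571.96 | $1,143.92
8 | $1,143.92 | $14.87 | $579.40 | $579.39
9 | $579.39 | $7.53 | $586.92 | $0.00
Total interest: $61.13 + $55.05 + $48.79 + $42.37 + $35.76 + $28.98 + $22.02 + $14.87 + $7.53 = $316.50

$316.50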